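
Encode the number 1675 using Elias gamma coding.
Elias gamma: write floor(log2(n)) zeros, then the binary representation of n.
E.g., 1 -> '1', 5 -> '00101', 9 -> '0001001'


num_bits = floor(log2(1675)) + 1 = 11
leading_zeros = num_bits - 1 = 10
binary(1675) = 11010001011

Elias gamma(1675) = '0000000000' + '11010001011' = 000000000011010001011 (21 bits)


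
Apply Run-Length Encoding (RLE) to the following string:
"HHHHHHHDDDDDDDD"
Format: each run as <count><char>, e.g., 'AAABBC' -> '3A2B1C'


Scanning runs left to right:
  i=0: run of 'H' x 7 -> '7H'
  i=7: run of 'D' x 8 -> '8D'

RLE = 7H8D


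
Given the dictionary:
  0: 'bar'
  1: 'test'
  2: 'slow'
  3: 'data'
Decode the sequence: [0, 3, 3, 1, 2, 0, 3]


Look up each index in the dictionary:
  0 -> 'bar'
  3 -> 'data'
  3 -> 'data'
  1 -> 'test'
  2 -> 'slow'
  0 -> 'bar'
  3 -> 'data'

Decoded: "bar data data test slow bar data"


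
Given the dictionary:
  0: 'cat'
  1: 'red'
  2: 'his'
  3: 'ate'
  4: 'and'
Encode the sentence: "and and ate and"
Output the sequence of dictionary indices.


Look up each word in the dictionary:
  'and' -> 4
  'and' -> 4
  'ate' -> 3
  'and' -> 4

Encoded: [4, 4, 3, 4]


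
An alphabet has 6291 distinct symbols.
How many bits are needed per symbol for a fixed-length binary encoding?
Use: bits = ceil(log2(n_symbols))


log2(6291) = 12.6191
Bracket: 2^12 = 4096 < 6291 <= 2^13 = 8192
So ceil(log2(6291)) = 13

bits = ceil(log2(6291)) = ceil(12.6191) = 13 bits


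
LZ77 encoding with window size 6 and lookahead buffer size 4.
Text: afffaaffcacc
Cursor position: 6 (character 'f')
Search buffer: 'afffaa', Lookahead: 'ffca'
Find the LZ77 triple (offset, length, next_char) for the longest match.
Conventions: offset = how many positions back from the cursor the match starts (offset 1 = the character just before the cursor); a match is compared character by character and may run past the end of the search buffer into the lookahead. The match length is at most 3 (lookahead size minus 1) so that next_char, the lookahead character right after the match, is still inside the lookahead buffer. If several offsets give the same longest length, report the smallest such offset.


Try each offset into the search buffer:
  offset=1 (pos 5, char 'a'): match length 0
  offset=2 (pos 4, char 'a'): match length 0
  offset=3 (pos 3, char 'f'): match length 1
  offset=4 (pos 2, char 'f'): match length 2
  offset=5 (pos 1, char 'f'): match length 2
  offset=6 (pos 0, char 'a'): match length 0
Longest match has length 2, found at offsets 4, 5; take the smallest, offset 4.
next_char = character at position 6 + 2 = 8 -> 'c'

Best match: offset=4, length=2 (matching 'ff' starting at position 2)
LZ77 triple: (4, 2, 'c')


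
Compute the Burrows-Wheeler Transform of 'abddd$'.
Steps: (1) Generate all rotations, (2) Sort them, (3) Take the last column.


Rotations (sorted):
  0: $abddd -> last char: d
  1: abddd$ -> last char: $
  2: bddd$a -> last char: a
  3: d$abdd -> last char: d
  4: dd$abd -> last char: d
  5: ddd$ab -> last char: b


BWT = d$addb


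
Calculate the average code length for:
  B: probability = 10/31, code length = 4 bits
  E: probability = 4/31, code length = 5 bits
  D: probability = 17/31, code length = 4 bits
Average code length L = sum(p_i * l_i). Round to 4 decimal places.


Weighted contributions p_i * l_i:
  B: (10/31) * 4 = 40/31
  E: (4/31) * 5 = 20/31
  D: (17/31) * 4 = 68/31
Sum = (40 + 20 + 68)/31 = 128/31

L = 128/31 = 4.1290 bits/symbol


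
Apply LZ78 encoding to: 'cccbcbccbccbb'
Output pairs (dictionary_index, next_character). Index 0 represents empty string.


LZ78 encoding steps:
Dictionary: {0: ''}
Step 1: w='' (idx 0), next='c' -> output (0, 'c'), add 'c' as idx 1
Step 2: w='c' (idx 1), next='c' -> output (1, 'c'), add 'cc' as idx 2
Step 3: w='' (idx 0), next='b' -> output (0, 'b'), add 'b' as idx 3
Step 4: w='c' (idx 1), next='b' -> output (1, 'b'), add 'cb' as idx 4
Step 5: w='cc' (idx 2), next='b' -> output (2, 'b'), add 'ccb' as idx 5
Step 6: w='ccb' (idx 5), next='b' -> output (5, 'b'), add 'ccbb' as idx 6


Encoded: [(0, 'c'), (1, 'c'), (0, 'b'), (1, 'b'), (2, 'b'), (5, 'b')]


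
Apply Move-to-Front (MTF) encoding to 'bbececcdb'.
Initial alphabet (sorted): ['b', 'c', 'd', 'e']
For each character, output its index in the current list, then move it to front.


MTF encoding:
'b': index 0 in ['b', 'c', 'd', 'e'] -> ['b', 'c', 'd', 'e']
'b': index 0 in ['b', 'c', 'd', 'e'] -> ['b', 'c', 'd', 'e']
'e': index 3 in ['b', 'c', 'd', 'e'] -> ['e', 'b', 'c', 'd']
'c': index 2 in ['e', 'b', 'c', 'd'] -> ['c', 'e', 'b', 'd']
'e': index 1 in ['c', 'e', 'b', 'd'] -> ['e', 'c', 'b', 'd']
'c': index 1 in ['e', 'c', 'b', 'd'] -> ['c', 'e', 'b', 'd']
'c': index 0 in ['c', 'e', 'b', 'd'] -> ['c', 'e', 'b', 'd']
'd': index 3 in ['c', 'e', 'b', 'd'] -> ['d', 'c', 'e', 'b']
'b': index 3 in ['d', 'c', 'e', 'b'] -> ['b', 'd', 'c', 'e']


Output: [0, 0, 3, 2, 1, 1, 0, 3, 3]


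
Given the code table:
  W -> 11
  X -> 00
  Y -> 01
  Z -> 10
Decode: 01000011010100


Decoding:
01 -> Y
00 -> X
00 -> X
11 -> W
01 -> Y
01 -> Y
00 -> X


Result: YXXWYYX


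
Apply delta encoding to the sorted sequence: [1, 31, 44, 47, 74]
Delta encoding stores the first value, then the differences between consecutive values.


First value: 1
Deltas:
  31 - 1 = 30
  44 - 31 = 13
  47 - 44 = 3
  74 - 47 = 27


Delta encoded: [1, 30, 13, 3, 27]


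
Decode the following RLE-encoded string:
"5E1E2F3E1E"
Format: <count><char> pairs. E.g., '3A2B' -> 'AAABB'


Expanding each <count><char> pair:
  5E -> 'EEEEE'
  1E -> 'E'
  2F -> 'FF'
  3E -> 'EEE'
  1E -> 'E'

Decoded = EEEEEEFFEEEE


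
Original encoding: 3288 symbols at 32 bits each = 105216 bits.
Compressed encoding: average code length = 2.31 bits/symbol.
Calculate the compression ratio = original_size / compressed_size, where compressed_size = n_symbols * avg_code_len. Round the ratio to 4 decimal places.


original_size = n_symbols * orig_bits = 3288 * 32 = 105216 bits
compressed_size = n_symbols * avg_code_len = 3288 * 2.31 = 7595.28 bits
ratio = original_size / compressed_size = 105216 / 7595.28 = 13.8528

Compression ratio = 13.8528


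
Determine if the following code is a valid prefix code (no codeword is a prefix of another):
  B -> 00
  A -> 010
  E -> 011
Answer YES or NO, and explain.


Checking each pair (does one codeword prefix another?):
  B='00' vs A='010': no prefix
  B='00' vs E='011': no prefix
  A='010' vs B='00': no prefix
  A='010' vs E='011': no prefix
  E='011' vs B='00': no prefix
  E='011' vs A='010': no prefix
No violation found over all pairs.

YES -- this is a valid prefix code. No codeword is a prefix of any other codeword.


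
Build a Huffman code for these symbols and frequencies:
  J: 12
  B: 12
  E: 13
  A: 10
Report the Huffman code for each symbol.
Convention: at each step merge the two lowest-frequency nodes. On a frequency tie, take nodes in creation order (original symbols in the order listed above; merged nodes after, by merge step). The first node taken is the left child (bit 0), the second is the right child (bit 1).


Huffman tree construction:
Step 1: Merge A(10) + J(12) = 22
Step 2: Merge B(12) + E(13) = 25
Step 3: Merge (A+J)(22) + (B+E)(25) = 47
Read each symbol's code off the tree from the root (left child = 0, right child = 1).

Codes:
  J: 01 (length 2)
  B: 10 (length 2)
  E: 11 (length 2)
  A: 00 (length 2)
Average code length: 94/47 = 2.0000 bits/symbol


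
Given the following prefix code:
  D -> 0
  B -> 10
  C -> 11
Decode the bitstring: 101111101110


Decoding step by step:
Bits 10 -> B
Bits 11 -> C
Bits 11 -> C
Bits 10 -> B
Bits 11 -> C
Bits 10 -> B


Decoded message: BCCBCB


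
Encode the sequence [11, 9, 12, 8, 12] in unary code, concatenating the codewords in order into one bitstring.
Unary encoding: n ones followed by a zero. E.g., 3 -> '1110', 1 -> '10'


Encode each number as n ones followed by a terminating 0:
  11 -> 111111111110 (12 bits)
  9 -> 1111111110 (10 bits)
  12 -> 1111111111110 (13 bits)
  8 -> 111111110 (9 bits)
  12 -> 1111111111110 (13 bits)
Total length = 12 + 10 + 13 + 9 + 13 = 57 bits.

Unary([11, 9, 12, 8, 12]) = 111111111110111111111011111111111101111111101111111111110 (57 bits)


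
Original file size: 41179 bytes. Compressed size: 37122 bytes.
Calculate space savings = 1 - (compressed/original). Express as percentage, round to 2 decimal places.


ratio = compressed/original = 37122/41179 = 0.901479
savings = 1 - ratio = 1 - 0.901479 = 0.098521
as a percentage: 0.098521 * 100 = 9.85%

Space savings = 1 - 37122/41179 = 9.85%


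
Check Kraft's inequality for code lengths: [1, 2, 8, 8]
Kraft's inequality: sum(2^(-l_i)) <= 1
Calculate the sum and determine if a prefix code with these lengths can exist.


Sum = 2^(-1) + 2^(-2) + 2^(-8) + 2^(-8)
    = 0.5 + 0.25 + 0.00390625 + 0.00390625
    = 194/256 = 0.7578125
Since 0.7578125 <= 1, Kraft's inequality IS satisfied.
A prefix code with these lengths CAN exist.

Kraft sum = 0.7578125. Satisfied.


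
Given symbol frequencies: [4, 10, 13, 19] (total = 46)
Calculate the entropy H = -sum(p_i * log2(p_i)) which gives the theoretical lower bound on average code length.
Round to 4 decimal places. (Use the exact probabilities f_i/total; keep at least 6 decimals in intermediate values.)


Per-symbol terms -p_i * log2(p_i) with p_i = f_i/46:
  p = 4/46 = 0.086957: log2(p) = -3.523562, -p*log2(p) = 0.306397
  p = 10/46 = 0.217391: log2(p) = -2.201634, -p*log2(p) = 0.478616
  p = 13/46 = 0.282609: log2(p) = -1.823122, -p*log2(p) = 0.515230
  p = 19/46 = 0.413043: log2(p) = -1.275634, -p*log2(p) = 0.526892
H = 0.306397 + 0.478616 + 0.515230 + 0.526892 = 1.827135

H = 1.8271 bits/symbol


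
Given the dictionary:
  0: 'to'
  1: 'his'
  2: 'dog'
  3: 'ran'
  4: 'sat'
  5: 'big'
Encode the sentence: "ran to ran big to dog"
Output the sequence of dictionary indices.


Look up each word in the dictionary:
  'ran' -> 3
  'to' -> 0
  'ran' -> 3
  'big' -> 5
  'to' -> 0
  'dog' -> 2

Encoded: [3, 0, 3, 5, 0, 2]


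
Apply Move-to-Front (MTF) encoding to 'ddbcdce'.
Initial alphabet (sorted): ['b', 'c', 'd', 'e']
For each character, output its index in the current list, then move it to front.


MTF encoding:
'd': index 2 in ['b', 'c', 'd', 'e'] -> ['d', 'b', 'c', 'e']
'd': index 0 in ['d', 'b', 'c', 'e'] -> ['d', 'b', 'c', 'e']
'b': index 1 in ['d', 'b', 'c', 'e'] -> ['b', 'd', 'c', 'e']
'c': index 2 in ['b', 'd', 'c', 'e'] -> ['c', 'b', 'd', 'e']
'd': index 2 in ['c', 'b', 'd', 'e'] -> ['d', 'c', 'b', 'e']
'c': index 1 in ['d', 'c', 'b', 'e'] -> ['c', 'd', 'b', 'e']
'e': index 3 in ['c', 'd', 'b', 'e'] -> ['e', 'c', 'd', 'b']


Output: [2, 0, 1, 2, 2, 1, 3]


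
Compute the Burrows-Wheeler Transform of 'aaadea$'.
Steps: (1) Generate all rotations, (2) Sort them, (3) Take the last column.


Rotations (sorted):
  0: $aaadea -> last char: a
  1: a$aaade -> last char: e
  2: aaadea$ -> last char: $
  3: aadea$a -> last char: a
  4: adea$aa -> last char: a
  5: dea$aaa -> last char: a
  6: ea$aaad -> last char: d


BWT = ae$aaad


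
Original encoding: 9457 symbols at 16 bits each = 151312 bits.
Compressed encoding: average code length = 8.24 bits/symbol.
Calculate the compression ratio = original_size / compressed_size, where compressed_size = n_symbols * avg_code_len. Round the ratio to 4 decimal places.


original_size = n_symbols * orig_bits = 9457 * 16 = 151312 bits
compressed_size = n_symbols * avg_code_len = 9457 * 8.24 = 77925.68 bits
ratio = original_size / compressed_size = 151312 / 77925.68 = 1.9417

Compression ratio = 1.9417


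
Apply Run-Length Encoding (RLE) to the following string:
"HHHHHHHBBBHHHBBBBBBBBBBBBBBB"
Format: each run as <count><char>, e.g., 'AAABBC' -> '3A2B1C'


Scanning runs left to right:
  i=0: run of 'H' x 7 -> '7H'
  i=7: run of 'B' x 3 -> '3B'
  i=10: run of 'H' x 3 -> '3H'
  i=13: run of 'B' x 15 -> '15B'

RLE = 7H3B3H15B


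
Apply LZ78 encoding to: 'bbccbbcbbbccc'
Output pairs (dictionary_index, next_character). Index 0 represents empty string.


LZ78 encoding steps:
Dictionary: {0: ''}
Step 1: w='' (idx 0), next='b' -> output (0, 'b'), add 'b' as idx 1
Step 2: w='b' (idx 1), next='c' -> output (1, 'c'), add 'bc' as idx 2
Step 3: w='' (idx 0), next='c' -> output (0, 'c'), add 'c' as idx 3
Step 4: w='b' (idx 1), next='b' -> output (1, 'b'), add 'bb' as idx 4
Step 5: w='c' (idx 3), next='b' -> output (3, 'b'), add 'cb' as idx 5
Step 6: w='bb' (idx 4), next='c' -> output (4, 'c'), add 'bbc' as idx 6
Step 7: w='c' (idx 3), next='c' -> output (3, 'c'), add 'cc' as idx 7


Encoded: [(0, 'b'), (1, 'c'), (0, 'c'), (1, 'b'), (3, 'b'), (4, 'c'), (3, 'c')]


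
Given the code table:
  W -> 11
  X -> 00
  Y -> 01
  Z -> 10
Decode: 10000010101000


Decoding:
10 -> Z
00 -> X
00 -> X
10 -> Z
10 -> Z
10 -> Z
00 -> X


Result: ZXXZZZX


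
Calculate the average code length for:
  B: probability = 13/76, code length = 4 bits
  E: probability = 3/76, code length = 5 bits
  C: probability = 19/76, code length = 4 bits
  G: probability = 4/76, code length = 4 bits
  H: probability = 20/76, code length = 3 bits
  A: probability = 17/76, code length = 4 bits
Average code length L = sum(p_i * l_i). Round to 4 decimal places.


Weighted contributions p_i * l_i:
  B: (13/76) * 4 = 52/76
  E: (3/76) * 5 = 15/76
  C: (19/76) * 4 = 76/76
  G: (4/76) * 4 = 16/76
  H: (20/76) * 3 = 60/76
  A: (17/76) * 4 = 68/76
Sum = (52 + 15 + 76 + 16 + 60 + 68)/76 = 287/76

L = 287/76 = 3.7763 bits/symbol


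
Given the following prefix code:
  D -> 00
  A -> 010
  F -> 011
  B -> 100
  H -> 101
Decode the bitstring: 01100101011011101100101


Decoding step by step:
Bits 011 -> F
Bits 00 -> D
Bits 101 -> H
Bits 011 -> F
Bits 011 -> F
Bits 101 -> H
Bits 100 -> B
Bits 101 -> H


Decoded message: FDHFFHBH


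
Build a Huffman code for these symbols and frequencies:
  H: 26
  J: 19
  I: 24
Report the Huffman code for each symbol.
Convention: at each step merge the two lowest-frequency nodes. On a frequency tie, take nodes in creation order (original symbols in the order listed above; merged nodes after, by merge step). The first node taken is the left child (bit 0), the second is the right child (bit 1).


Huffman tree construction:
Step 1: Merge J(19) + I(24) = 43
Step 2: Merge H(26) + (J+I)(43) = 69
Read each symbol's code off the tree from the root (left child = 0, right child = 1).

Codes:
  H: 0 (length 1)
  J: 10 (length 2)
  I: 11 (length 2)
Average code length: 112/69 = 1.6232 bits/symbol


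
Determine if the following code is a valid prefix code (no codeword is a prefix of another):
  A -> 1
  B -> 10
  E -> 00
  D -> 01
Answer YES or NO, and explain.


Checking each pair (does one codeword prefix another?):
  A='1' vs B='10': prefix -- VIOLATION

NO -- this is NOT a valid prefix code. A (1) is a prefix of B (10).


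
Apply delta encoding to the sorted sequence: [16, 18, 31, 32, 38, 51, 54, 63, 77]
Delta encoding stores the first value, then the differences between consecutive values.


First value: 16
Deltas:
  18 - 16 = 2
  31 - 18 = 13
  32 - 31 = 1
  38 - 32 = 6
  51 - 38 = 13
  54 - 51 = 3
  63 - 54 = 9
  77 - 63 = 14


Delta encoded: [16, 2, 13, 1, 6, 13, 3, 9, 14]


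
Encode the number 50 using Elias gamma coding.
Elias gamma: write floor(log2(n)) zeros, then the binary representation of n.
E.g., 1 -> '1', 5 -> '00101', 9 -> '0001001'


num_bits = floor(log2(50)) + 1 = 6
leading_zeros = num_bits - 1 = 5
binary(50) = 110010

Elias gamma(50) = '00000' + '110010' = 00000110010 (11 bits)


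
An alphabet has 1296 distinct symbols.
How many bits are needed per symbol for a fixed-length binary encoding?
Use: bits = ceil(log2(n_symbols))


log2(1296) = 10.3399
Bracket: 2^10 = 1024 < 1296 <= 2^11 = 2048
So ceil(log2(1296)) = 11

bits = ceil(log2(1296)) = ceil(10.3399) = 11 bits


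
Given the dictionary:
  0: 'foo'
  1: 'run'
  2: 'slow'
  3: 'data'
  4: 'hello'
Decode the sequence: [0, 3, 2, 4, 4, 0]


Look up each index in the dictionary:
  0 -> 'foo'
  3 -> 'data'
  2 -> 'slow'
  4 -> 'hello'
  4 -> 'hello'
  0 -> 'foo'

Decoded: "foo data slow hello hello foo"


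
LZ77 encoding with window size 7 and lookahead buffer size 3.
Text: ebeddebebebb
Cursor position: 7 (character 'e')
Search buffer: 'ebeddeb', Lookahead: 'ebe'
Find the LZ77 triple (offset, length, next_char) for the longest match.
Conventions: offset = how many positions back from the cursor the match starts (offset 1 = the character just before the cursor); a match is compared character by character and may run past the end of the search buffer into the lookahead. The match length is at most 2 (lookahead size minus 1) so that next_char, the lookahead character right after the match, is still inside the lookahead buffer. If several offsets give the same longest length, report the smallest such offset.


Try each offset into the search buffer:
  offset=1 (pos 6, char 'b'): match length 0
  offset=2 (pos 5, char 'e'): match length 2
  offset=3 (pos 4, char 'd'): match length 0
  offset=4 (pos 3, char 'd'): match length 0
  offset=5 (pos 2, char 'e'): match length 1
  offset=6 (pos 1, char 'b'): match length 0
  offset=7 (pos 0, char 'e'): match length 2
Longest match has length 2, found at offsets 2, 7; take the smallest, offset 2.
next_char = character at position 7 + 2 = 9 -> 'e'

Best match: offset=2, length=2 (matching 'eb' starting at position 5)
LZ77 triple: (2, 2, 'e')


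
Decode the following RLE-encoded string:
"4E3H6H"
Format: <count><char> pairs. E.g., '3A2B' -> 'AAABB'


Expanding each <count><char> pair:
  4E -> 'EEEE'
  3H -> 'HHH'
  6H -> 'HHHHHH'

Decoded = EEEEHHHHHHHHH


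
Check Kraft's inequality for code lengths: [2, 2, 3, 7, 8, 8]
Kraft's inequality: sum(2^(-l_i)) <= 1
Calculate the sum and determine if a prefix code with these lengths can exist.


Sum = 2^(-2) + 2^(-2) + 2^(-3) + 2^(-7) + 2^(-8) + 2^(-8)
    = 0.25 + 0.25 + 0.125 + 0.0078125 + 0.00390625 + 0.00390625
    = 164/256 = 0.640625
Since 0.640625 <= 1, Kraft's inequality IS satisfied.
A prefix code with these lengths CAN exist.

Kraft sum = 0.640625. Satisfied.


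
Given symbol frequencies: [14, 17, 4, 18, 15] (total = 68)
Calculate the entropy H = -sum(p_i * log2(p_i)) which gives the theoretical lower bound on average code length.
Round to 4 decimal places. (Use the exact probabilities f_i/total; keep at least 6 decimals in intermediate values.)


Per-symbol terms -p_i * log2(p_i) with p_i = f_i/68:
  p = 14/68 = 0.205882: log2(p) = -2.280108, -p*log2(p) = 0.469434
  p = 17/68 = 0.250000: log2(p) = -2.000000, -p*log2(p) = 0.500000
  p = 4/68 = 0.058824: log2(p) = -4.087463, -p*log2(p) = 0.240439
  p = 18/68 = 0.264706: log2(p) = -1.917538, -p*log2(p) = 0.507584
  p = 15/68 = 0.220588: log2(p) = -2.180572, -p*log2(p) = 0.481009
H = 0.469434 + 0.500000 + 0.240439 + 0.507584 + 0.481009 = 2.198466

H = 2.1985 bits/symbol


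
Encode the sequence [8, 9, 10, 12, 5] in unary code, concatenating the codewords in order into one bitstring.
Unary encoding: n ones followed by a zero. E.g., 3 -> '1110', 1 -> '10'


Encode each number as n ones followed by a terminating 0:
  8 -> 111111110 (9 bits)
  9 -> 1111111110 (10 bits)
  10 -> 11111111110 (11 bits)
  12 -> 1111111111110 (13 bits)
  5 -> 111110 (6 bits)
Total length = 9 + 10 + 11 + 13 + 6 = 49 bits.

Unary([8, 9, 10, 12, 5]) = 1111111101111111110111111111101111111111110111110 (49 bits)


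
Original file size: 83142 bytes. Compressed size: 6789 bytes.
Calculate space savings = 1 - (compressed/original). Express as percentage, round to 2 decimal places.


ratio = compressed/original = 6789/83142 = 0.081655
savings = 1 - ratio = 1 - 0.081655 = 0.918345
as a percentage: 0.918345 * 100 = 91.83%

Space savings = 1 - 6789/83142 = 91.83%


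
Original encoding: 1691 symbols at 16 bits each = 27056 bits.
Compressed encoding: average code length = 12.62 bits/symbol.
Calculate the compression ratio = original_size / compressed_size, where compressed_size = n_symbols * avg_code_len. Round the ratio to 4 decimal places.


original_size = n_symbols * orig_bits = 1691 * 16 = 27056 bits
compressed_size = n_symbols * avg_code_len = 1691 * 12.62 = 21340.42 bits
ratio = original_size / compressed_size = 27056 / 21340.42 = 1.2678

Compression ratio = 1.2678


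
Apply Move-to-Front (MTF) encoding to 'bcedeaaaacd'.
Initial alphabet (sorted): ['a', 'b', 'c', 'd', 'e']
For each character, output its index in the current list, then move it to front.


MTF encoding:
'b': index 1 in ['a', 'b', 'c', 'd', 'e'] -> ['b', 'a', 'c', 'd', 'e']
'c': index 2 in ['b', 'a', 'c', 'd', 'e'] -> ['c', 'b', 'a', 'd', 'e']
'e': index 4 in ['c', 'b', 'a', 'd', 'e'] -> ['e', 'c', 'b', 'a', 'd']
'd': index 4 in ['e', 'c', 'b', 'a', 'd'] -> ['d', 'e', 'c', 'b', 'a']
'e': index 1 in ['d', 'e', 'c', 'b', 'a'] -> ['e', 'd', 'c', 'b', 'a']
'a': index 4 in ['e', 'd', 'c', 'b', 'a'] -> ['a', 'e', 'd', 'c', 'b']
'a': index 0 in ['a', 'e', 'd', 'c', 'b'] -> ['a', 'e', 'd', 'c', 'b']
'a': index 0 in ['a', 'e', 'd', 'c', 'b'] -> ['a', 'e', 'd', 'c', 'b']
'a': index 0 in ['a', 'e', 'd', 'c', 'b'] -> ['a', 'e', 'd', 'c', 'b']
'c': index 3 in ['a', 'e', 'd', 'c', 'b'] -> ['c', 'a', 'e', 'd', 'b']
'd': index 3 in ['c', 'a', 'e', 'd', 'b'] -> ['d', 'c', 'a', 'e', 'b']


Output: [1, 2, 4, 4, 1, 4, 0, 0, 0, 3, 3]


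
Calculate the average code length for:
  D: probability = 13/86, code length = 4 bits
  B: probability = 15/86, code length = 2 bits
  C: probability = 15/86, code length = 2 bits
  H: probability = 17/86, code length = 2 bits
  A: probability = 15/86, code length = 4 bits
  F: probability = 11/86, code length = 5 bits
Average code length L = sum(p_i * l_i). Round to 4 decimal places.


Weighted contributions p_i * l_i:
  D: (13/86) * 4 = 52/86
  B: (15/86) * 2 = 30/86
  C: (15/86) * 2 = 30/86
  H: (17/86) * 2 = 34/86
  A: (15/86) * 4 = 60/86
  F: (11/86) * 5 = 55/86
Sum = (52 + 30 + 30 + 34 + 60 + 55)/86 = 261/86

L = 261/86 = 3.0349 bits/symbol


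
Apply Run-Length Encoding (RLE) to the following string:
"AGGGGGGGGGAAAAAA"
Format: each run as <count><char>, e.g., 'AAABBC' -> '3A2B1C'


Scanning runs left to right:
  i=0: run of 'A' x 1 -> '1A'
  i=1: run of 'G' x 9 -> '9G'
  i=10: run of 'A' x 6 -> '6A'

RLE = 1A9G6A


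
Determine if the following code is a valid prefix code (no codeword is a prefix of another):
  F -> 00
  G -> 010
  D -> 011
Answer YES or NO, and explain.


Checking each pair (does one codeword prefix another?):
  F='00' vs G='010': no prefix
  F='00' vs D='011': no prefix
  G='010' vs F='00': no prefix
  G='010' vs D='011': no prefix
  D='011' vs F='00': no prefix
  D='011' vs G='010': no prefix
No violation found over all pairs.

YES -- this is a valid prefix code. No codeword is a prefix of any other codeword.


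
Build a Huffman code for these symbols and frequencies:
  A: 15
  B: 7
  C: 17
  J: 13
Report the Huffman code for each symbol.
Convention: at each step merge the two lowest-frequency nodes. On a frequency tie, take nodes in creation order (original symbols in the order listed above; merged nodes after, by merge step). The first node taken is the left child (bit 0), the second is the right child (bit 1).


Huffman tree construction:
Step 1: Merge B(7) + J(13) = 20
Step 2: Merge A(15) + C(17) = 32
Step 3: Merge (B+J)(20) + (A+C)(32) = 52
Read each symbol's code off the tree from the root (left child = 0, right child = 1).

Codes:
  A: 10 (length 2)
  B: 00 (length 2)
  C: 11 (length 2)
  J: 01 (length 2)
Average code length: 104/52 = 2.0000 bits/symbol


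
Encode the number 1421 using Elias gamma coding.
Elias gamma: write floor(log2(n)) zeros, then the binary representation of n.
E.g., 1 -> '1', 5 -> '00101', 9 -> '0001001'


num_bits = floor(log2(1421)) + 1 = 11
leading_zeros = num_bits - 1 = 10
binary(1421) = 10110001101

Elias gamma(1421) = '0000000000' + '10110001101' = 000000000010110001101 (21 bits)


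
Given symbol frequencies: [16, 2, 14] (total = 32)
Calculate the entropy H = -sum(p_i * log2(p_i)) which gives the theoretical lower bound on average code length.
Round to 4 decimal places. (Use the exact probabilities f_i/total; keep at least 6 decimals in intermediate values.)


Per-symbol terms -p_i * log2(p_i) with p_i = f_i/32:
  p = 16/32 = 0.500000: log2(p) = -1.000000, -p*log2(p) = 0.500000
  p = 2/32 = 0.062500: log2(p) = -4.000000, -p*log2(p) = 0.250000
  p = 14/32 = 0.437500: log2(p) = -1.192645, -p*log2(p) = 0.521782
H = 0.500000 + 0.250000 + 0.521782 = 1.271782

H = 1.2718 bits/symbol


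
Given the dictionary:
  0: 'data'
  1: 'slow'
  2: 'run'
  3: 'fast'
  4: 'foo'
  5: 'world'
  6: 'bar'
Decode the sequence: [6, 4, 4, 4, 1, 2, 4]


Look up each index in the dictionary:
  6 -> 'bar'
  4 -> 'foo'
  4 -> 'foo'
  4 -> 'foo'
  1 -> 'slow'
  2 -> 'run'
  4 -> 'foo'

Decoded: "bar foo foo foo slow run foo"


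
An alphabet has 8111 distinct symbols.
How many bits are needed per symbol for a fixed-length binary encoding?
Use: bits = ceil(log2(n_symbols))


log2(8111) = 12.9857
Bracket: 2^12 = 4096 < 8111 <= 2^13 = 8192
So ceil(log2(8111)) = 13

bits = ceil(log2(8111)) = ceil(12.9857) = 13 bits


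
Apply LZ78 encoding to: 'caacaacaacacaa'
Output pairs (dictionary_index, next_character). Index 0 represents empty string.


LZ78 encoding steps:
Dictionary: {0: ''}
Step 1: w='' (idx 0), next='c' -> output (0, 'c'), add 'c' as idx 1
Step 2: w='' (idx 0), next='a' -> output (0, 'a'), add 'a' as idx 2
Step 3: w='a' (idx 2), next='c' -> output (2, 'c'), add 'ac' as idx 3
Step 4: w='a' (idx 2), next='a' -> output (2, 'a'), add 'aa' as idx 4
Step 5: w='c' (idx 1), next='a' -> output (1, 'a'), add 'ca' as idx 5
Step 6: w='ac' (idx 3), next='a' -> output (3, 'a'), add 'aca' as idx 6
Step 7: w='ca' (idx 5), next='a' -> output (5, 'a'), add 'caa' as idx 7


Encoded: [(0, 'c'), (0, 'a'), (2, 'c'), (2, 'a'), (1, 'a'), (3, 'a'), (5, 'a')]


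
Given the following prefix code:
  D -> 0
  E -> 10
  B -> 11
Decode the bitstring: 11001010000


Decoding step by step:
Bits 11 -> B
Bits 0 -> D
Bits 0 -> D
Bits 10 -> E
Bits 10 -> E
Bits 0 -> D
Bits 0 -> D
Bits 0 -> D


Decoded message: BDDEEDDD


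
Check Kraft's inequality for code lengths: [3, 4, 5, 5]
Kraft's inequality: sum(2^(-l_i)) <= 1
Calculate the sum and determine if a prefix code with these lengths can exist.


Sum = 2^(-3) + 2^(-4) + 2^(-5) + 2^(-5)
    = 0.125 + 0.0625 + 0.03125 + 0.03125
    = 8/32 = 0.25
Since 0.25 <= 1, Kraft's inequality IS satisfied.
A prefix code with these lengths CAN exist.

Kraft sum = 0.25. Satisfied.


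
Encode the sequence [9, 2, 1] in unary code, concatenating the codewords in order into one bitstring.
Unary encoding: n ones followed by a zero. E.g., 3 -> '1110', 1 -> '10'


Encode each number as n ones followed by a terminating 0:
  9 -> 1111111110 (10 bits)
  2 -> 110 (3 bits)
  1 -> 10 (2 bits)
Total length = 10 + 3 + 2 = 15 bits.

Unary([9, 2, 1]) = 111111111011010 (15 bits)


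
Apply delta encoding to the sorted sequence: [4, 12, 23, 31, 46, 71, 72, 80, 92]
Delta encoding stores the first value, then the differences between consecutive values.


First value: 4
Deltas:
  12 - 4 = 8
  23 - 12 = 11
  31 - 23 = 8
  46 - 31 = 15
  71 - 46 = 25
  72 - 71 = 1
  80 - 72 = 8
  92 - 80 = 12


Delta encoded: [4, 8, 11, 8, 15, 25, 1, 8, 12]


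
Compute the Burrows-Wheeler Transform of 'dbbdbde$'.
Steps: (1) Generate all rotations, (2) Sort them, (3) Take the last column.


Rotations (sorted):
  0: $dbbdbde -> last char: e
  1: bbdbde$d -> last char: d
  2: bdbde$db -> last char: b
  3: bde$dbbd -> last char: d
  4: dbbdbde$ -> last char: $
  5: dbde$dbb -> last char: b
  6: de$dbbdb -> last char: b
  7: e$dbbdbd -> last char: d


BWT = edbd$bbd


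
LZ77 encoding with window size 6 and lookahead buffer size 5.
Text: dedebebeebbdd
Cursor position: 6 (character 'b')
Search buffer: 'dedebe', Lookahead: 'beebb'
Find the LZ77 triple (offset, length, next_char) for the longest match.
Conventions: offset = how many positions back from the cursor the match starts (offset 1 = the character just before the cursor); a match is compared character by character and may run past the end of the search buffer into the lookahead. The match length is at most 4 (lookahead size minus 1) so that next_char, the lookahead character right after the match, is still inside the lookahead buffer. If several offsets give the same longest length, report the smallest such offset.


Try each offset into the search buffer:
  offset=1 (pos 5, char 'e'): match length 0
  offset=2 (pos 4, char 'b'): match length 2
  offset=3 (pos 3, char 'e'): match length 0
  offset=4 (pos 2, char 'd'): match length 0
  offset=5 (pos 1, char 'e'): match length 0
  offset=6 (pos 0, char 'd'): match length 0
Longest match has length 2 at offset 2.
next_char = character at position 6 + 2 = 8 -> 'e'

Best match: offset=2, length=2 (matching 'be' starting at position 4)
LZ77 triple: (2, 2, 'e')


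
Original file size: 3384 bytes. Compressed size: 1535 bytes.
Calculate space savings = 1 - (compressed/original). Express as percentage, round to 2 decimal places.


ratio = compressed/original = 1535/3384 = 0.453605
savings = 1 - ratio = 1 - 0.453605 = 0.546395
as a percentage: 0.546395 * 100 = 54.64%

Space savings = 1 - 1535/3384 = 54.64%


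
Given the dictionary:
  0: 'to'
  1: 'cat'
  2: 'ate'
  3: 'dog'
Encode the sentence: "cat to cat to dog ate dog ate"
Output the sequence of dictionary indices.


Look up each word in the dictionary:
  'cat' -> 1
  'to' -> 0
  'cat' -> 1
  'to' -> 0
  'dog' -> 3
  'ate' -> 2
  'dog' -> 3
  'ate' -> 2

Encoded: [1, 0, 1, 0, 3, 2, 3, 2]


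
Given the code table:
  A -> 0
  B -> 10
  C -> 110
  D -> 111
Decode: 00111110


Decoding:
0 -> A
0 -> A
111 -> D
110 -> C


Result: AADC


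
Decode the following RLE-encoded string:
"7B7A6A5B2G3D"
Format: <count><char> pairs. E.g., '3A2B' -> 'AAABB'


Expanding each <count><char> pair:
  7B -> 'BBBBBBB'
  7A -> 'AAAAAAA'
  6A -> 'AAAAAA'
  5B -> 'BBBBB'
  2G -> 'GG'
  3D -> 'DDD'

Decoded = BBBBBBBAAAAAAAAAAAAABBBBBGGDDD


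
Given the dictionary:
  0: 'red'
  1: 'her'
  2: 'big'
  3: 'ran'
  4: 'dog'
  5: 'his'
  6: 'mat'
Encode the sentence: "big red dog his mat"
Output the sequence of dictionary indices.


Look up each word in the dictionary:
  'big' -> 2
  'red' -> 0
  'dog' -> 4
  'his' -> 5
  'mat' -> 6

Encoded: [2, 0, 4, 5, 6]


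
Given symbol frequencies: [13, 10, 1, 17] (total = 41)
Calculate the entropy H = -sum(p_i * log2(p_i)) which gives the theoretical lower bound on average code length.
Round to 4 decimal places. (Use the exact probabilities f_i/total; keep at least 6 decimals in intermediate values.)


Per-symbol terms -p_i * log2(p_i) with p_i = f_i/41:
  p = 13/41 = 0.317073: log2(p) = -1.657112, -p*log2(p) = 0.525426
  p = 10/41 = 0.243902: log2(p) = -2.035624, -p*log2(p) = 0.496494
  p = 1/41 = 0.024390: log2(p) = -5.357552, -p*log2(p) = 0.130672
  p = 17/41 = 0.414634: log2(p) = -1.270089, -p*log2(p) = 0.526622
H = 0.525426 + 0.496494 + 0.130672 + 0.526622 = 1.679214

H = 1.6792 bits/symbol


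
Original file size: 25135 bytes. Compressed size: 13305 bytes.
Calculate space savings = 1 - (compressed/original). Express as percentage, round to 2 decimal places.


ratio = compressed/original = 13305/25135 = 0.529342
savings = 1 - ratio = 1 - 0.529342 = 0.470658
as a percentage: 0.470658 * 100 = 47.07%

Space savings = 1 - 13305/25135 = 47.07%


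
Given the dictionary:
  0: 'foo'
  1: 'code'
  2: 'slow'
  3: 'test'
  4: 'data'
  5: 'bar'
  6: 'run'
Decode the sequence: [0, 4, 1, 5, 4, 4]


Look up each index in the dictionary:
  0 -> 'foo'
  4 -> 'data'
  1 -> 'code'
  5 -> 'bar'
  4 -> 'data'
  4 -> 'data'

Decoded: "foo data code bar data data"


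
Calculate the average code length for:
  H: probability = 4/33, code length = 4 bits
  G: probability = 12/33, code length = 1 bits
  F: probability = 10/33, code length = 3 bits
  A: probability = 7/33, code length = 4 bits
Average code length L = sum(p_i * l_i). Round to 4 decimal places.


Weighted contributions p_i * l_i:
  H: (4/33) * 4 = 16/33
  G: (12/33) * 1 = 12/33
  F: (10/33) * 3 = 30/33
  A: (7/33) * 4 = 28/33
Sum = (16 + 12 + 30 + 28)/33 = 86/33

L = 86/33 = 2.6061 bits/symbol


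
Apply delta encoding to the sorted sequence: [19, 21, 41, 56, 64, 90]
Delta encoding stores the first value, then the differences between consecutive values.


First value: 19
Deltas:
  21 - 19 = 2
  41 - 21 = 20
  56 - 41 = 15
  64 - 56 = 8
  90 - 64 = 26


Delta encoded: [19, 2, 20, 15, 8, 26]


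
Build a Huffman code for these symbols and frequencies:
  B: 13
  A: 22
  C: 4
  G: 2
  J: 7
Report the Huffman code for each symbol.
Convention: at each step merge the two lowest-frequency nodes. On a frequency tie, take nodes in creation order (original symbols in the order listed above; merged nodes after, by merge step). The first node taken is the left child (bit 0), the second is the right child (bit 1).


Huffman tree construction:
Step 1: Merge G(2) + C(4) = 6
Step 2: Merge (G+C)(6) + J(7) = 13
Step 3: Merge B(13) + ((G+C)+J)(13) = 26
Step 4: Merge A(22) + (B+((G+C)+J))(26) = 48
Read each symbol's code off the tree from the root (left child = 0, right child = 1).

Codes:
  B: 10 (length 2)
  A: 0 (length 1)
  C: 1101 (length 4)
  G: 1100 (length 4)
  J: 111 (length 3)
Average code length: 93/48 = 1.9375 bits/symbol


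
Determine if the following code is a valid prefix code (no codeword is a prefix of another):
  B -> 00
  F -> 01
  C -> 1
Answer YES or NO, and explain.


Checking each pair (does one codeword prefix another?):
  B='00' vs F='01': no prefix
  B='00' vs C='1': no prefix
  F='01' vs B='00': no prefix
  F='01' vs C='1': no prefix
  C='1' vs B='00': no prefix
  C='1' vs F='01': no prefix
No violation found over all pairs.

YES -- this is a valid prefix code. No codeword is a prefix of any other codeword.


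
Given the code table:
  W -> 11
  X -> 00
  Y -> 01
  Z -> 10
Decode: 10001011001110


Decoding:
10 -> Z
00 -> X
10 -> Z
11 -> W
00 -> X
11 -> W
10 -> Z


Result: ZXZWXWZ


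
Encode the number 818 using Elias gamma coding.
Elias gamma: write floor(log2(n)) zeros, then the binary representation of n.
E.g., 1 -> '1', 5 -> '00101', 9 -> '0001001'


num_bits = floor(log2(818)) + 1 = 10
leading_zeros = num_bits - 1 = 9
binary(818) = 1100110010

Elias gamma(818) = '000000000' + '1100110010' = 0000000001100110010 (19 bits)


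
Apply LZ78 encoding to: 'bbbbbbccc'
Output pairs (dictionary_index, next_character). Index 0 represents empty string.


LZ78 encoding steps:
Dictionary: {0: ''}
Step 1: w='' (idx 0), next='b' -> output (0, 'b'), add 'b' as idx 1
Step 2: w='b' (idx 1), next='b' -> output (1, 'b'), add 'bb' as idx 2
Step 3: w='bb' (idx 2), next='b' -> output (2, 'b'), add 'bbb' as idx 3
Step 4: w='' (idx 0), next='c' -> output (0, 'c'), add 'c' as idx 4
Step 5: w='c' (idx 4), next='c' -> output (4, 'c'), add 'cc' as idx 5


Encoded: [(0, 'b'), (1, 'b'), (2, 'b'), (0, 'c'), (4, 'c')]


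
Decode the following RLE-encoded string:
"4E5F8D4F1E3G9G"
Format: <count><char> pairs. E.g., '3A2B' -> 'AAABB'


Expanding each <count><char> pair:
  4E -> 'EEEE'
  5F -> 'FFFFF'
  8D -> 'DDDDDDDD'
  4F -> 'FFFF'
  1E -> 'E'
  3G -> 'GGG'
  9G -> 'GGGGGGGGG'

Decoded = EEEEFFFFFDDDDDDDDFFFFEGGGGGGGGGGGG


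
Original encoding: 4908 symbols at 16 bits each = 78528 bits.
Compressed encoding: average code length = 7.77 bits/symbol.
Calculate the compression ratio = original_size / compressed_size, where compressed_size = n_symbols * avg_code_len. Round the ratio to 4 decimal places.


original_size = n_symbols * orig_bits = 4908 * 16 = 78528 bits
compressed_size = n_symbols * avg_code_len = 4908 * 7.77 = 38135.16 bits
ratio = original_size / compressed_size = 78528 / 38135.16 = 2.0592

Compression ratio = 2.0592


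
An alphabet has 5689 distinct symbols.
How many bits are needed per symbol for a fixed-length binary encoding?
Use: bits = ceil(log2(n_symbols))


log2(5689) = 12.474
Bracket: 2^12 = 4096 < 5689 <= 2^13 = 8192
So ceil(log2(5689)) = 13

bits = ceil(log2(5689)) = ceil(12.474) = 13 bits


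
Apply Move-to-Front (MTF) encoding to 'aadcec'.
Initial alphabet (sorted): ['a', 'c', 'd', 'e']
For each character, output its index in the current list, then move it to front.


MTF encoding:
'a': index 0 in ['a', 'c', 'd', 'e'] -> ['a', 'c', 'd', 'e']
'a': index 0 in ['a', 'c', 'd', 'e'] -> ['a', 'c', 'd', 'e']
'd': index 2 in ['a', 'c', 'd', 'e'] -> ['d', 'a', 'c', 'e']
'c': index 2 in ['d', 'a', 'c', 'e'] -> ['c', 'd', 'a', 'e']
'e': index 3 in ['c', 'd', 'a', 'e'] -> ['e', 'c', 'd', 'a']
'c': index 1 in ['e', 'c', 'd', 'a'] -> ['c', 'e', 'd', 'a']


Output: [0, 0, 2, 2, 3, 1]


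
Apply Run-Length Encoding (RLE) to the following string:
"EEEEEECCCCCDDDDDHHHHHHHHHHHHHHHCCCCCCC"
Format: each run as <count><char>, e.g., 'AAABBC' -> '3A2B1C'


Scanning runs left to right:
  i=0: run of 'E' x 6 -> '6E'
  i=6: run of 'C' x 5 -> '5C'
  i=11: run of 'D' x 5 -> '5D'
  i=16: run of 'H' x 15 -> '15H'
  i=31: run of 'C' x 7 -> '7C'

RLE = 6E5C5D15H7C


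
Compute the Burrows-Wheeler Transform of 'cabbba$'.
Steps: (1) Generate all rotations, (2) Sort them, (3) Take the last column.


Rotations (sorted):
  0: $cabbba -> last char: a
  1: a$cabbb -> last char: b
  2: abbba$c -> last char: c
  3: ba$cabb -> last char: b
  4: bba$cab -> last char: b
  5: bbba$ca -> last char: a
  6: cabbba$ -> last char: $


BWT = abcbba$


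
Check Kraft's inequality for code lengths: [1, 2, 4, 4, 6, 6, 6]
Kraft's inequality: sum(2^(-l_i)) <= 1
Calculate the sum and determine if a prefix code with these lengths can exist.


Sum = 2^(-1) + 2^(-2) + 2^(-4) + 2^(-4) + 2^(-6) + 2^(-6) + 2^(-6)
    = 0.5 + 0.25 + 0.0625 + 0.0625 + 0.015625 + 0.015625 + 0.015625
    = 59/64 = 0.921875
Since 0.921875 <= 1, Kraft's inequality IS satisfied.
A prefix code with these lengths CAN exist.

Kraft sum = 0.921875. Satisfied.


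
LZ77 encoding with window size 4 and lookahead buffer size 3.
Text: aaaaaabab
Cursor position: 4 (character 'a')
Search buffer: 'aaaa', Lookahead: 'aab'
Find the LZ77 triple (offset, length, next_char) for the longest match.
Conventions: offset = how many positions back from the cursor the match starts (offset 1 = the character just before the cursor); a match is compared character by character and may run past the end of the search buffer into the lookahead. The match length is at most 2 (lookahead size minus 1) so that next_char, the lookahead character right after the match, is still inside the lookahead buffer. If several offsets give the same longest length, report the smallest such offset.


Try each offset into the search buffer:
  offset=1 (pos 3, char 'a'): match length 2
  offset=2 (pos 2, char 'a'): match length 2
  offset=3 (pos 1, char 'a'): match length 2
  offset=4 (pos 0, char 'a'): match length 2
Longest match has length 2, found at offsets 1, 2, 3, 4; take the smallest, offset 1.
next_char = character at position 4 + 2 = 6 -> 'b'

Best match: offset=1, length=2 (matching 'aa' starting at position 3)
LZ77 triple: (1, 2, 'b')


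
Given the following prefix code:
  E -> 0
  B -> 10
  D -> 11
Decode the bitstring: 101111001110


Decoding step by step:
Bits 10 -> B
Bits 11 -> D
Bits 11 -> D
Bits 0 -> E
Bits 0 -> E
Bits 11 -> D
Bits 10 -> B


Decoded message: BDDEEDB


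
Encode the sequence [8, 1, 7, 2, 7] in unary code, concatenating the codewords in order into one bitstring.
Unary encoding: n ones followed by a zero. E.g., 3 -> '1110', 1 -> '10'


Encode each number as n ones followed by a terminating 0:
  8 -> 111111110 (9 bits)
  1 -> 10 (2 bits)
  7 -> 11111110 (8 bits)
  2 -> 110 (3 bits)
  7 -> 11111110 (8 bits)
Total length = 9 + 2 + 8 + 3 + 8 = 30 bits.

Unary([8, 1, 7, 2, 7]) = 111111110101111111011011111110 (30 bits)


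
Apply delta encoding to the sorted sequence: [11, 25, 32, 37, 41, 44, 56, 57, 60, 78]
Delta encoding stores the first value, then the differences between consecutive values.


First value: 11
Deltas:
  25 - 11 = 14
  32 - 25 = 7
  37 - 32 = 5
  41 - 37 = 4
  44 - 41 = 3
  56 - 44 = 12
  57 - 56 = 1
  60 - 57 = 3
  78 - 60 = 18


Delta encoded: [11, 14, 7, 5, 4, 3, 12, 1, 3, 18]
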